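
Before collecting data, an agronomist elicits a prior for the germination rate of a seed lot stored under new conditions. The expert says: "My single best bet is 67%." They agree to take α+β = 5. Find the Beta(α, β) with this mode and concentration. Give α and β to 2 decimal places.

α = 3.01, β = 1.99

For α,β > 1 the Beta mode is (α−1)/(α+β−2). With α+β = 5, the mode is (α−1)/3.
Set (α−1)/3 = 0.67 → α = 1 + 0.67·3 = 3.01.
β = 5 − α = 1.99.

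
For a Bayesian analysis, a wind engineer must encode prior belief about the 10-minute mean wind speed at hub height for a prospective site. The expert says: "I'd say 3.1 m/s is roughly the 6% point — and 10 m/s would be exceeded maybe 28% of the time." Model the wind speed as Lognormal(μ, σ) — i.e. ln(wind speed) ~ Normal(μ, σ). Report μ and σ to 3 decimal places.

If T ~ Lognormal(μ,σ) then ln T ~ Normal(μ,σ), so the p-quantile of ln T is μ + z_p·σ.
ln(3.1) = 1.131 and ln(10) = 2.303; z_{0.06} = -1.555, z_{0.72} = 0.5828.
σ = (2.303 − 1.131)/(0.5828 − (-1.555)) = 0.548.
μ = 1.131 − (-1.555)·0.548 = 1.983.

μ ≈ 1.983, σ ≈ 0.548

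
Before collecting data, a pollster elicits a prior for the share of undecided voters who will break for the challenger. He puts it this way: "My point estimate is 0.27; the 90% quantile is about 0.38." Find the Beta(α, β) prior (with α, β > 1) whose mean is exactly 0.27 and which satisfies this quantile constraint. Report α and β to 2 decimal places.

α ≈ 7.55, β ≈ 20.43

With mean 0.27 fixed, write α = 0.27s, β = 0.73s where s = α+β.
Need P(θ < 0.38) = 0.9 under Beta(0.27s, 0.73s). Normal approximation: (q−m)/√(m(1−m)/s) ≈ z_{0.9} = 1.28, so s ≈ 0.27·0.73·(1.28)²/(0.38−0.27)² = 26.8.
At s = 26.8: P(θ<0.38) ≈ 0.895. Adjusting to match 0.9 gives s ≈ 27.98.
So α = 0.27·27.98 ≈ 7.55, β = 0.73·27.98 ≈ 20.43.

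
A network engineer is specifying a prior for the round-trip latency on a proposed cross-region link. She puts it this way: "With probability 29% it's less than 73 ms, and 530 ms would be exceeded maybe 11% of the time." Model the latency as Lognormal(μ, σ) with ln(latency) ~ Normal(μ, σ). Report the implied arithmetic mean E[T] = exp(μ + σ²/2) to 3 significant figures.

If T ~ Lognormal(μ,σ) then ln T ~ Normal(μ,σ), so the p-quantile of ln T is μ + z_p·σ.
ln(73) = 4.29 and ln(530) = 6.273; z_{0.29} = -0.5534, z_{0.89} = 1.227.
σ = (6.273 − 4.29)/(1.227 − (-0.5534)) = 1.114.
μ = 4.29 − (-0.5534)·1.114 = 4.907.
E[T] = exp(μ + σ²/2) = exp(4.907 + 0.6202) = 251 ms.

E[T] ≈ 251 ms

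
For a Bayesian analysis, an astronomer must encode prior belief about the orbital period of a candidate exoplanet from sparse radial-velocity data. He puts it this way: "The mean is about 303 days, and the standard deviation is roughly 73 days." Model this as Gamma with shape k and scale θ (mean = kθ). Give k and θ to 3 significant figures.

For Gamma(k, scale θ): mean = kθ, variance = kθ², so CV = 1/√k.
CV = SD/mean = 73/303 = 0.2409, hence k = 1/CV² = 17.2.
Then θ = mean/k = 303/17.2 = 17.6.

k ≈ 17.2, θ ≈ 17.6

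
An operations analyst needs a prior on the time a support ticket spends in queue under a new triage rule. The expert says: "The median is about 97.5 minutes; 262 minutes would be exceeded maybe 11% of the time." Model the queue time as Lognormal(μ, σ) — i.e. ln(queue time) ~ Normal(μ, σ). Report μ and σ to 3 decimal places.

If T ~ Lognormal(μ,σ) then ln T ~ Normal(μ,σ), so the p-quantile of ln T is μ + z_p·σ.
ln(97.5) = 4.58 and ln(262) = 5.568; z_{0.5} = 0, z_{0.89} = 1.227.
σ = (5.568 − 4.58)/(1.227 − (0)) = 0.806.
μ = 4.58 − (0)·0.806 = 4.580.

μ ≈ 4.580, σ ≈ 0.806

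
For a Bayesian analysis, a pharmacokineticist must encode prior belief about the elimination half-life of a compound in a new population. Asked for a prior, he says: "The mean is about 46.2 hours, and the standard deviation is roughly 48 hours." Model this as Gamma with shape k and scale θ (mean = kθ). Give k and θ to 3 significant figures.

k ≈ 0.926, θ ≈ 49.9

For Gamma(k, scale θ): mean = kθ, variance = kθ², so CV = 1/√k.
CV = SD/mean = 48/46.2 = 1.039, hence k = 1/CV² = 0.926.
Then θ = mean/k = 46.2/0.926 = 49.9.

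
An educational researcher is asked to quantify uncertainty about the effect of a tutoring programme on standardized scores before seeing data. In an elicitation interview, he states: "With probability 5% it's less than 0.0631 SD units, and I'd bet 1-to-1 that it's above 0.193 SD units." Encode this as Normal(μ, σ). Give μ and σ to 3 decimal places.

μ = 0.193, σ = 0.079

The p-quantile of Normal(μ,σ) is μ + z_p·σ, with z_{0.05} = -1.645 and z_{0.5} = 0.
Eliminate σ: μ = (z₂·x₁ − z₁·x₂)/(z₂ − z₁) = (0·0.0631 − (-1.645)·0.193)/1.645 = 0.193.
Then σ = (x₂ − x₁)/(z₂ − z₁) = (0.193 − 0.0631)/1.645 = 0.079.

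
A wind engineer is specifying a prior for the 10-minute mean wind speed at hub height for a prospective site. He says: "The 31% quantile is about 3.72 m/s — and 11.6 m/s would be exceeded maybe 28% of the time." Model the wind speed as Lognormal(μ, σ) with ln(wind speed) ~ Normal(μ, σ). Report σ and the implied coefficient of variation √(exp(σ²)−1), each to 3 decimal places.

If T ~ Lognormal(μ,σ) then ln T ~ Normal(μ,σ), so the p-quantile of ln T is μ + z_p·σ.
ln(3.72) = 1.314 and ln(11.6) = 2.451; z_{0.31} = -0.4959, z_{0.72} = 0.5828.
σ = (2.451 − 1.314)/(0.5828 − (-0.4959)) = 1.054.
μ = 1.314 − (-0.4959)·1.054 = 1.837.
CV = √(exp(σ²)−1) = √(exp(1.1116)−1) = 1.428.

σ ≈ 1.054, CV ≈ 1.428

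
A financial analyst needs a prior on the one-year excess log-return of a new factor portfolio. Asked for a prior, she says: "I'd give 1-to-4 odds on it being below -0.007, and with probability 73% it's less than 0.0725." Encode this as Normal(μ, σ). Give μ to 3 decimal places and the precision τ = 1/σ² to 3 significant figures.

The p-quantile of Normal(μ,σ) is μ + z_p·σ, with z_{0.2} = -0.8416 and z_{0.73} = 0.6128.
Eliminate σ: μ = (z₂·x₁ − z₁·x₂)/(z₂ − z₁) = (0.6128·-0.007 − (-0.8416)·0.0725)/1.454 = 0.039.
Then σ = (x₂ − x₁)/(z₂ − z₁) = (0.0725 − -0.007)/1.454 = 0.055.
Precision τ = 1/σ² = 1/0.05466² = 335.

μ = 0.039, τ = 335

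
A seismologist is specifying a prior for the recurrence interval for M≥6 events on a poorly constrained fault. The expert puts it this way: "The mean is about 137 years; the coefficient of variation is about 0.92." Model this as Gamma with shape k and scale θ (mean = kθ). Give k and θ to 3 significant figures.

k ≈ 1.18, θ ≈ 116

For Gamma(k, scale θ): mean = kθ, variance = kθ², so CV = 1/√k.
CV = 0.92, hence k = 1/CV² = 1.18.
Then θ = mean/k = 137/1.18 = 116.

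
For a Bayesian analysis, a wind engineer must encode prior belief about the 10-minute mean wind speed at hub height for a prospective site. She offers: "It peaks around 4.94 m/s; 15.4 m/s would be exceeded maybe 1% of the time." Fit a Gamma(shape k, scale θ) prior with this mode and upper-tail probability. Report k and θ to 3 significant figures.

Gamma(k,θ) with k>1 has mode (k−1)θ, so θ = 4.94/(k−1).
Need P(X < 15.4) = 0.99 with θ tied to k this way. Start at k = 2, θ = 4.94: P(X<15.4) ≈ 0.818.
Too low — raise k to concentrate. Iterating converges to k ≈ 4.45.
Then θ = 4.94/(4.45−1) ≈ 1.43.

k ≈ 4.45, θ ≈ 1.43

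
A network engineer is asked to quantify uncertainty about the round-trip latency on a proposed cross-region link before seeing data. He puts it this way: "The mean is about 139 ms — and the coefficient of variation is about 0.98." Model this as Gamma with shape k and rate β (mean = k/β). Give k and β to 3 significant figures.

For Gamma(k, rate β): mean = k/β, variance = k/β², so CV = 1/√k.
CV = 0.98, hence k = 1/CV² = 1.04.
Then β = k/mean = 1.04/139 = 0.00749.

k ≈ 1.04, β ≈ 0.00749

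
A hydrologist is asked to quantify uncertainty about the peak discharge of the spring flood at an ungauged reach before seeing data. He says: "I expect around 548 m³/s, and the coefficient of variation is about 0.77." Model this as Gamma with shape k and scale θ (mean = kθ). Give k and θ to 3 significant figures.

For Gamma(k, scale θ): mean = kθ, variance = kθ², so CV = 1/√k.
CV = 0.77, hence k = 1/CV² = 1.69.
Then θ = mean/k = 548/1.69 = 325.

k ≈ 1.69, θ ≈ 325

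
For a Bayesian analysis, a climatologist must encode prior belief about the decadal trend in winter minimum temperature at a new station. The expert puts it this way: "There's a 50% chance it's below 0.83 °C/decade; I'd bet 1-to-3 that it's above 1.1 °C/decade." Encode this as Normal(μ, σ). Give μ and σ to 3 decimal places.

For Normal(μ,σ), the p-quantile is μ + z_p·σ. Here z_{0.5} = 0, z_{0.75} = 0.6745.
So 0.83 = μ + 0σ and 1.1 = μ + 0.6745σ.
Subtracting: σ = (1.1 − 0.83)/(0.6745 − (0)) = 0.400.
Then μ = 0.83 − (0)·0.400 = 0.830.

μ = 0.830, σ = 0.400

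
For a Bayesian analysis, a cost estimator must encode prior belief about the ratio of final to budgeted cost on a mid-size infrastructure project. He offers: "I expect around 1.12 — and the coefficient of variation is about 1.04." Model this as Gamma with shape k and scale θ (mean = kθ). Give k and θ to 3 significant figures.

For Gamma(k, scale θ): mean = kθ, variance = kθ², so CV = 1/√k.
CV = 1.04, hence k = 1/CV² = 0.925.
Then θ = mean/k = 1.12/0.925 = 1.21.

k ≈ 0.925, θ ≈ 1.21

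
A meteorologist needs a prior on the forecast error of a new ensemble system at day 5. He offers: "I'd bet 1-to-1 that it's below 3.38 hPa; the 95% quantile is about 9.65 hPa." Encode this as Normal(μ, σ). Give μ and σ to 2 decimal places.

For Normal(μ,σ), the p-quantile is μ + z_p·σ. Here z_{0.5} = 0, z_{0.95} = 1.645.
So 3.38 = μ + 0σ and 9.65 = μ + 1.645σ.
Subtracting: σ = (9.65 − 3.38)/(1.645 − (0)) = 3.81.
Then μ = 3.38 − (0)·3.81 = 3.38.

μ = 3.38, σ = 3.81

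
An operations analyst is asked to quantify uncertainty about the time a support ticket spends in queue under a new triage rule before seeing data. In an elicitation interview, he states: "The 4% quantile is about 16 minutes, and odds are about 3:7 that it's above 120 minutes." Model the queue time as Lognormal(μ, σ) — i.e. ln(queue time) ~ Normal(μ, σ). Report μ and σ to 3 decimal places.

μ ≈ 4.323, σ ≈ 0.886

If T ~ Lognormal(μ,σ) then ln T ~ Normal(μ,σ), so the p-quantile of ln T is μ + z_p·σ.
ln(16) = 2.773 and ln(120) = 4.787; z_{0.04} = -1.751, z_{0.7} = 0.5244.
σ = (4.787 − 2.773)/(0.5244 − (-1.751)) = 0.886.
μ = 2.773 − (-1.751)·0.886 = 4.323.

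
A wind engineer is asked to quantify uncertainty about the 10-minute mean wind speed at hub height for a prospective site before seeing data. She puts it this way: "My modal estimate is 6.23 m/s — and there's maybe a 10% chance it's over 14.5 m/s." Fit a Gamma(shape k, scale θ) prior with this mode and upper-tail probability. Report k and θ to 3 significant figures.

Gamma(k,θ) with k>1 has mode (k−1)θ, so θ = 6.23/(k−1).
Need P(X < 14.5) = 0.9 with θ tied to k this way. Start at k = 2, θ = 6.23: P(X<14.5) ≈ 0.675.
Too low — raise k to concentrate. Iterating converges to k ≈ 3.69.
Then θ = 6.23/(3.69−1) ≈ 2.31.

k ≈ 3.69, θ ≈ 2.31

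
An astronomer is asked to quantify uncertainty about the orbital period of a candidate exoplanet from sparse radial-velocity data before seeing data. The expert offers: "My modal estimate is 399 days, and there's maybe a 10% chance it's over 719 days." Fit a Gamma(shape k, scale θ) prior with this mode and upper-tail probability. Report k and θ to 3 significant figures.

k ≈ 6.49, θ ≈ 72.7

Gamma(k,θ) with k>1 has mode (k−1)θ, so θ = 399/(k−1).
Need P(X < 719) = 0.9 with θ tied to k this way. Start at k = 2, θ = 399: P(X<719) ≈ 0.538.
Too low — raise k to concentrate. Iterating converges to k ≈ 6.49.
Then θ = 399/(6.49−1) ≈ 72.7.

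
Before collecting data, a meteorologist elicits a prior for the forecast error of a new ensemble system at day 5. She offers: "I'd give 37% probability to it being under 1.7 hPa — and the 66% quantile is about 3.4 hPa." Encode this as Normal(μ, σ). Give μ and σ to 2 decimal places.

μ = 2.46, σ = 2.28

For Normal(μ,σ), the p-quantile is μ + z_p·σ. Here z_{0.37} = -0.3319, z_{0.66} = 0.4125.
So 1.7 = μ − 0.3319σ and 3.4 = μ + 0.4125σ.
Subtracting: σ = (3.4 − 1.7)/(0.4125 − (-0.3319)) = 2.28.
Then μ = 1.7 − (-0.3319)·2.28 = 2.46.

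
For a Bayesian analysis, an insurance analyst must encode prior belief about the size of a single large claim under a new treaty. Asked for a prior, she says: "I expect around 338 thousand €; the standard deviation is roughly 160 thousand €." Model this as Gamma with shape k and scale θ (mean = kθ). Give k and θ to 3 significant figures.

k ≈ 4.46, θ ≈ 75.7

For Gamma(k, scale θ): mean = kθ, variance = kθ², so CV = 1/√k.
CV = SD/mean = 160/338 = 0.4734, hence k = 1/CV² = 4.46.
Then θ = mean/k = 338/4.46 = 75.7.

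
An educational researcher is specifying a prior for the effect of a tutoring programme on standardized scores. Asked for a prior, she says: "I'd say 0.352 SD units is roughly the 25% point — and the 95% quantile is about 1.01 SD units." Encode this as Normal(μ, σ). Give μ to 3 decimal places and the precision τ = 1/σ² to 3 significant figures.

μ = 0.543, τ = 12.4

For Normal(μ,σ), the p-quantile is μ + z_p·σ. Here z_{0.25} = -0.6745, z_{0.95} = 1.645.
So 0.352 = μ − 0.6745σ and 1.01 = μ + 1.645σ.
Subtracting: σ = (1.01 − 0.352)/(1.645 − (-0.6745)) = 0.284.
Then μ = 0.352 − (-0.6745)·0.284 = 0.543.
Precision τ = 1/σ² = 1/0.2837² = 12.4.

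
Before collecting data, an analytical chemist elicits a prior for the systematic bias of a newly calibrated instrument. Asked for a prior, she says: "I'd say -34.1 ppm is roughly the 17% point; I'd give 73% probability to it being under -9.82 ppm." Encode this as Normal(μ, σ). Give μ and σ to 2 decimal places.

For Normal(μ,σ), the p-quantile is μ + z_p·σ. Here z_{0.17} = -0.9542, z_{0.73} = 0.6128.
So -34.1 = μ − 0.9542σ and -9.82 = μ + 0.6128σ.
Subtracting: σ = (-9.82 − -34.1)/(0.6128 − (-0.9542)) = 15.49.
Then μ = -34.1 − (-0.9542)·15.49 = -19.32.

μ = -19.32, σ = 15.49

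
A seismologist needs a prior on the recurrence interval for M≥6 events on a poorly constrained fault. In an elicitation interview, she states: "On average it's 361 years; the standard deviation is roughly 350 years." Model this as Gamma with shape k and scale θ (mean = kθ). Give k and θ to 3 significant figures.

k ≈ 1.06, θ ≈ 339

For Gamma(k, scale θ): mean = kθ, variance = kθ², so CV = 1/√k.
CV = SD/mean = 350/361 = 0.9695, hence k = 1/CV² = 1.06.
Then θ = mean/k = 361/1.06 = 339.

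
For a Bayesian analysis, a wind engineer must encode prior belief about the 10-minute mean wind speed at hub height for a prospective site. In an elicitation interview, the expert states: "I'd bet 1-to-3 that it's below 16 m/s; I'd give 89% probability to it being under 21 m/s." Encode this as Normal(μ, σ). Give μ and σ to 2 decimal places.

μ = 17.77, σ = 2.63

The p-quantile of Normal(μ,σ) is μ + z_p·σ, with z_{0.25} = -0.6745 and z_{0.89} = 1.227.
Eliminate σ: μ = (z₂·x₁ − z₁·x₂)/(z₂ − z₁) = (1.227·16 − (-0.6745)·21)/1.901 = 17.77.
Then σ = (x₂ − x₁)/(z₂ − z₁) = (21 − 16)/1.901 = 2.63.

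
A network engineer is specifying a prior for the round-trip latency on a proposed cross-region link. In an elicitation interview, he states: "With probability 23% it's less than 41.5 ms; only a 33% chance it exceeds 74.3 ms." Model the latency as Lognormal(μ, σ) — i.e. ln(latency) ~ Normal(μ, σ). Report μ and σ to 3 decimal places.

μ ≈ 4.091, σ ≈ 0.494

If T ~ Lognormal(μ,σ) then ln T ~ Normal(μ,σ), so the p-quantile of ln T is μ + z_p·σ.
ln(41.5) = 3.726 and ln(74.3) = 4.308; z_{0.23} = -0.7388, z_{0.67} = 0.4399.
σ = (4.308 − 3.726)/(0.4399 − (-0.7388)) = 0.494.
μ = 3.726 − (-0.7388)·0.494 = 4.091.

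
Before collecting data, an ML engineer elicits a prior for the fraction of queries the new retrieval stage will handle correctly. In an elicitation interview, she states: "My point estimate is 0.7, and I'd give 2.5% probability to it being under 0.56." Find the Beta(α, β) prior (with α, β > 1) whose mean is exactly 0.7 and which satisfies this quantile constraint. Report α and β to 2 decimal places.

With mean 0.7 fixed, write α = 0.7s, β = 0.3s where s = α+β.
Need P(θ < 0.56) = 0.025 under Beta(0.7s, 0.3s). Normal approximation: (q−m)/√(m(1−m)/s) ≈ z_{0.025} = -1.96, so s ≈ 0.7·0.3·(-1.96)²/(0.56−0.7)² = 41.2.
At s = 41.2: P(θ<0.56) ≈ 0.030. Adjusting to match 0.025 gives s ≈ 45.00.
So α = 0.7·45.00 ≈ 31.50, β = 0.3·45.00 ≈ 13.50.

α ≈ 31.50, β ≈ 13.50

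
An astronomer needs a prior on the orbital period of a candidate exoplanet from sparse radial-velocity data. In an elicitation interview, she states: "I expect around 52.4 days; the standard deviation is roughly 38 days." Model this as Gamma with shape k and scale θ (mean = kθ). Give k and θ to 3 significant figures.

For Gamma(k, scale θ): mean = kθ, variance = kθ², so CV = 1/√k.
CV = SD/mean = 38/52.4 = 0.7252, hence k = 1/CV² = 1.9.
Then θ = mean/k = 52.4/1.9 = 27.6.

k ≈ 1.9, θ ≈ 27.6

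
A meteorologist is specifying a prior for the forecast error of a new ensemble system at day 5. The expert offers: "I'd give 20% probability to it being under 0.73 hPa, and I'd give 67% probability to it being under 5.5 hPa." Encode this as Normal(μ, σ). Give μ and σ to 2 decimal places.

μ = 3.86, σ = 3.72

The p-quantile of Normal(μ,σ) is μ + z_p·σ, with z_{0.2} = -0.8416 and z_{0.67} = 0.4399.
Eliminate σ: μ = (z₂·x₁ − z₁·x₂)/(z₂ − z₁) = (0.4399·0.73 − (-0.8416)·5.5)/1.282 = 3.86.
Then σ = (x₂ − x₁)/(z₂ − z₁) = (5.5 − 0.73)/1.282 = 3.72.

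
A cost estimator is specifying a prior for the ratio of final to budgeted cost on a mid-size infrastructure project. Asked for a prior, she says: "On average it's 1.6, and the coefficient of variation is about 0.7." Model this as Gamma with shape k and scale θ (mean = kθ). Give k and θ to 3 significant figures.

For Gamma(k, scale θ): mean = kθ, variance = kθ², so CV = 1/√k.
CV = 0.7, hence k = 1/CV² = 2.04.
Then θ = mean/k = 1.6/2.04 = 0.784.

k ≈ 2.04, θ ≈ 0.784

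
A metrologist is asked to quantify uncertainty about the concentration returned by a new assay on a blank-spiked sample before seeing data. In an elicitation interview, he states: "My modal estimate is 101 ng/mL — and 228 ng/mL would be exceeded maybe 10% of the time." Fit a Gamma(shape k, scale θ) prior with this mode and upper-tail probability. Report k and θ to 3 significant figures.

k ≈ 3.9, θ ≈ 34.8

Gamma(k,θ) with k>1 has mode (k−1)θ, so θ = 101/(k−1).
Need P(X < 228) = 0.9 with θ tied to k this way. Start at k = 2, θ = 101: P(X<228) ≈ 0.659.
Too low — raise k to concentrate. Iterating converges to k ≈ 3.9.
Then θ = 101/(3.9−1) ≈ 34.8.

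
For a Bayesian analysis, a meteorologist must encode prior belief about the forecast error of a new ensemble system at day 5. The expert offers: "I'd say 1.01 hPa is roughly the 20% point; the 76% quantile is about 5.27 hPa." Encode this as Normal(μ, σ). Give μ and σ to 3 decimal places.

For Normal(μ,σ), the p-quantile is μ + z_p·σ. Here z_{0.2} = -0.8416, z_{0.76} = 0.7063.
So 1.01 = μ − 0.8416σ and 5.27 = μ + 0.7063σ.
Subtracting: σ = (5.27 − 1.01)/(0.7063 − (-0.8416)) = 2.752.
Then μ = 1.01 − (-0.8416)·2.752 = 3.326.

μ = 3.326, σ = 2.752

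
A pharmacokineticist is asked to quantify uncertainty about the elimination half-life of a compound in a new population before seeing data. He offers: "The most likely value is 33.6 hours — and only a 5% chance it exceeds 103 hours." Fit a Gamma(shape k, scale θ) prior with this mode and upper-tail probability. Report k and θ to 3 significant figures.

Gamma(k,θ) with k>1 has mode (k−1)θ, so θ = 33.6/(k−1).
Need P(X < 103) = 0.95 with θ tied to k this way. Start at k = 2, θ = 33.6: P(X<103) ≈ 0.810.
Too low — raise k to concentrate. Iterating converges to k ≈ 3.1.
Then θ = 33.6/(3.1−1) ≈ 16.

k ≈ 3.1, θ ≈ 16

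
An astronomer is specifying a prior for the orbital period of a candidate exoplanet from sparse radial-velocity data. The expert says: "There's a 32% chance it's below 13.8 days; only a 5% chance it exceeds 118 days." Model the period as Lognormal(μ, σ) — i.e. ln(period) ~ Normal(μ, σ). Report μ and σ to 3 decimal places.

μ ≈ 3.100, σ ≈ 1.016

If T ~ Lognormal(μ,σ) then ln T ~ Normal(μ,σ), so the p-quantile of ln T is μ + z_p·σ.
ln(13.8) = 2.625 and ln(118) = 4.771; z_{0.32} = -0.4677, z_{0.95} = 1.645.
σ = (4.771 − 2.625)/(1.645 − (-0.4677)) = 1.016.
μ = 2.625 − (-0.4677)·1.016 = 3.100.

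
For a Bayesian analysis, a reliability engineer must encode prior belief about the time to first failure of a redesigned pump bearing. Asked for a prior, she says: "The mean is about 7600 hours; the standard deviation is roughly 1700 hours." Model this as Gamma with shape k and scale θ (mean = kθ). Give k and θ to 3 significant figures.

k ≈ 20, θ ≈ 380

For Gamma(k, scale θ): mean = kθ, variance = kθ², so CV = 1/√k.
CV = SD/mean = 1700/7600 = 0.2237, hence k = 1/CV² = 20.
Then θ = mean/k = 7600/20 = 380.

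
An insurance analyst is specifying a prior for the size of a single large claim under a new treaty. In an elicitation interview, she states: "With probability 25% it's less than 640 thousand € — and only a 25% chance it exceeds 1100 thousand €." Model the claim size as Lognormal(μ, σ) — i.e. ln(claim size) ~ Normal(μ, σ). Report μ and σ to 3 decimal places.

μ ≈ 6.732, σ ≈ 0.401

If T ~ Lognormal(μ,σ) then ln T ~ Normal(μ,σ), so the p-quantile of ln T is μ + z_p·σ.
ln(640) = 6.461 and ln(1100) = 7.003; z_{0.25} = -0.6745, z_{0.75} = 0.6745.
σ = (7.003 − 6.461)/(0.6745 − (-0.6745)) = 0.401.
μ = 6.461 − (-0.6745)·0.401 = 6.732.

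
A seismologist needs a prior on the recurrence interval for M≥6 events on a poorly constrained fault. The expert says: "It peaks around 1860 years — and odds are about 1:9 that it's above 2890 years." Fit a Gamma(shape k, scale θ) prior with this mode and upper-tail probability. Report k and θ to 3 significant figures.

k ≈ 10.6, θ ≈ 193

Gamma(k,θ) with k>1 has mode (k−1)θ, so θ = 1860/(k−1).
Need P(X < 2890) = 0.9 with θ tied to k this way. Start at k = 2, θ = 1860: P(X<2890) ≈ 0.460.
Too low — raise k to concentrate. Iterating converges to k ≈ 10.6.
Then θ = 1860/(10.6−1) ≈ 193.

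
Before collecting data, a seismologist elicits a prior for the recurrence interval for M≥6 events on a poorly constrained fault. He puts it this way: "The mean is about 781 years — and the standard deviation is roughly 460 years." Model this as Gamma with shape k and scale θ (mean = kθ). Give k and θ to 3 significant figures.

k ≈ 2.88, θ ≈ 271

For Gamma(k, scale θ): mean = kθ, variance = kθ², so CV = 1/√k.
CV = SD/mean = 460/781 = 0.589, hence k = 1/CV² = 2.88.
Then θ = mean/k = 781/2.88 = 271.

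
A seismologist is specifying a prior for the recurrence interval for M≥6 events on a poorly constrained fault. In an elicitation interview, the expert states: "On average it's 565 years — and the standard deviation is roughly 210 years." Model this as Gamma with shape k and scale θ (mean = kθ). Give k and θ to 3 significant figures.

For Gamma(k, scale θ): mean = kθ, variance = kθ², so CV = 1/√k.
CV = SD/mean = 210/565 = 0.3717, hence k = 1/CV² = 7.24.
Then θ = mean/k = 565/7.24 = 78.1.

k ≈ 7.24, θ ≈ 78.1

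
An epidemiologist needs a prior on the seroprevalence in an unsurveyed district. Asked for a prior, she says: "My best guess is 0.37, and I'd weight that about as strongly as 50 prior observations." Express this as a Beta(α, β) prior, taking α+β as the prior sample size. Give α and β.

Under the effective-sample-size interpretation, Beta(α, β) has prior mean α/(α+β) and prior sample size α+β.
So α+β = 50 and α/(α+β) = 0.37, giving α = 0.37·50 = 18.5 and β = 50 − 18.5 = 31.5.

α = 18.5, β = 31.5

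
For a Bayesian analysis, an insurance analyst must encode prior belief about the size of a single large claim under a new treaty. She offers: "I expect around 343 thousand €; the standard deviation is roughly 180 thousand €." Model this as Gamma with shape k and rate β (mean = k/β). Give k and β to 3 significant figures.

For Gamma(k, rate β): mean = k/β, variance = k/β², so CV = 1/√k.
CV = SD/mean = 180/343 = 0.5248, hence k = 1/CV² = 3.63.
Then β = k/mean = 3.63/343 = 0.0106.

k ≈ 3.63, β ≈ 0.0106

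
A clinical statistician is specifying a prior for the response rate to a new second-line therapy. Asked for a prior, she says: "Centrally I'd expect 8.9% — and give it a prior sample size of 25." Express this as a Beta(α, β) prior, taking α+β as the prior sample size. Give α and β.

Under the effective-sample-size interpretation, Beta(α, β) has prior mean α/(α+β) and prior sample size α+β.
So α+β = 25 and α/(α+β) = 0.089, giving α = 0.089·25 = 2.225 and β = 25 − 2.225 = 22.775.

α = 2.225, β = 22.775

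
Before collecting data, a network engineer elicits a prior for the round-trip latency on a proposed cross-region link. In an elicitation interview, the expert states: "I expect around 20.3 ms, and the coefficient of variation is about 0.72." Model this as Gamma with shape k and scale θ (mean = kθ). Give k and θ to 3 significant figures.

For Gamma(k, scale θ): mean = kθ, variance = kθ², so CV = 1/√k.
CV = 0.72, hence k = 1/CV² = 1.93.
Then θ = mean/k = 20.3/1.93 = 10.5.

k ≈ 1.93, θ ≈ 10.5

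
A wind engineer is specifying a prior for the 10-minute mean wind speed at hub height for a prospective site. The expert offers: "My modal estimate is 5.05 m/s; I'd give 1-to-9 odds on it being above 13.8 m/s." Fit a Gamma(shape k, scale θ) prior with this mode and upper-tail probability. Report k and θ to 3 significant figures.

Gamma(k,θ) with k>1 has mode (k−1)θ, so θ = 5.05/(k−1).
Need P(X < 13.8) = 0.9 with θ tied to k this way. Start at k = 2, θ = 5.05: P(X<13.8) ≈ 0.757.
Too low — raise k to concentrate. Iterating converges to k ≈ 2.89.
Then θ = 5.05/(2.89−1) ≈ 2.67.

k ≈ 2.89, θ ≈ 2.67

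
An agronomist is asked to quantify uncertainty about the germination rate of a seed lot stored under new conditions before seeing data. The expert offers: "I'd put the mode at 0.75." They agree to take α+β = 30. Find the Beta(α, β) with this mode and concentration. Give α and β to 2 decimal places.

For α,β > 1 the Beta mode is (α−1)/(α+β−2). With α+β = 30, the mode is (α−1)/28.
Set (α−1)/28 = 0.75 → α = 1 + 0.75·28 = 22.00.
β = 30 − α = 8.00.

α = 22.00, β = 8.00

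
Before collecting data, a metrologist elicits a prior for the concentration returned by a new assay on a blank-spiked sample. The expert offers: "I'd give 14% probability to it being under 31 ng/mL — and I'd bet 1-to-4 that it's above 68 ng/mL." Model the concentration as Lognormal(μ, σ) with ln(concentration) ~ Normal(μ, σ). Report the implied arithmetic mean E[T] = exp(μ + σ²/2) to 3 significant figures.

If T ~ Lognormal(μ,σ) then ln T ~ Normal(μ,σ), so the p-quantile of ln T is μ + z_p·σ.
ln(31) = 3.434 and ln(68) = 4.22; z_{0.14} = -1.08, z_{0.8} = 0.8416.
σ = (4.22 − 3.434)/(0.8416 − (-1.08)) = 0.409.
μ = 3.434 − (-1.08)·0.409 = 3.876.
E[T] = exp(μ + σ²/2) = exp(3.876 + 0.0835) = 52.4 ng/mL.

E[T] ≈ 52.4 ng/mL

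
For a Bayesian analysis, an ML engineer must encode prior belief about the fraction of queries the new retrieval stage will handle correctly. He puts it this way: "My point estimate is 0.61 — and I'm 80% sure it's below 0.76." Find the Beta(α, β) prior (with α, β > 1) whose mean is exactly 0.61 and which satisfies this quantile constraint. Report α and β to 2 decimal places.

With mean 0.61 fixed, write α = 0.61s, β = 0.39s where s = α+β.
Need P(θ < 0.76) = 0.8 under Beta(0.61s, 0.39s). Normal approximation: (q−m)/√(m(1−m)/s) ≈ z_{0.8} = 0.842, so s ≈ 0.61·0.39·(0.842)²/(0.76−0.61)² = 7.5.
At s = 7.5: P(θ<0.76) ≈ 0.795. Adjusting to match 0.8 gives s ≈ 7.76.
So α = 0.61·7.76 ≈ 4.73, β = 0.39·7.76 ≈ 3.03.

α ≈ 4.73, β ≈ 3.03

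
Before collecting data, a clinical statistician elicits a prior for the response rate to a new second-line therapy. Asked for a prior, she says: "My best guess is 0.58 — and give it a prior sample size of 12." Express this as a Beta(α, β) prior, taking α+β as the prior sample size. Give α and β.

α = 6.96, β = 5.04

Under the effective-sample-size interpretation, Beta(α, β) has prior mean α/(α+β) and prior sample size α+β.
So α+β = 12 and α/(α+β) = 0.58, giving α = 0.58·12 = 6.96 and β = 12 − 6.96 = 5.04.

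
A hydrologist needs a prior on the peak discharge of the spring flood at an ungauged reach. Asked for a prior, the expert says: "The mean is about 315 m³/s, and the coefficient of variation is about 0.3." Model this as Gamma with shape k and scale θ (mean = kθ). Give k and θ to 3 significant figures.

k ≈ 11.1, θ ≈ 28.4

For Gamma(k, scale θ): mean = kθ, variance = kθ², so CV = 1/√k.
CV = 0.3, hence k = 1/CV² = 11.1.
Then θ = mean/k = 315/11.1 = 28.4.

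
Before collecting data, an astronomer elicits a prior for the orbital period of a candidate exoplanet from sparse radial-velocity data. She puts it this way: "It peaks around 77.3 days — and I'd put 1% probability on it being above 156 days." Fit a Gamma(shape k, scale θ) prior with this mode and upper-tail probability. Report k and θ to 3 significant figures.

k ≈ 10.9, θ ≈ 7.77

Gamma(k,θ) with k>1 has mode (k−1)θ, so θ = 77.3/(k−1).
Need P(X < 156) = 0.99 with θ tied to k this way. Start at k = 2, θ = 77.3: P(X<156) ≈ 0.599.
Too low — raise k to concentrate. Iterating converges to k ≈ 10.9.
Then θ = 77.3/(10.9−1) ≈ 7.77.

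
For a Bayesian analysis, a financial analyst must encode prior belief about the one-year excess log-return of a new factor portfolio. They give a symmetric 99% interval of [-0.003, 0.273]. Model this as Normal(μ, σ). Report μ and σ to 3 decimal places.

A symmetric 99% interval runs μ ± z·σ with z = 2.576.
Half-width = 0.138, so σ = 0.138/2.576 = 0.054.
μ is the interval midpoint, 0.135.

μ = 0.135, σ = 0.054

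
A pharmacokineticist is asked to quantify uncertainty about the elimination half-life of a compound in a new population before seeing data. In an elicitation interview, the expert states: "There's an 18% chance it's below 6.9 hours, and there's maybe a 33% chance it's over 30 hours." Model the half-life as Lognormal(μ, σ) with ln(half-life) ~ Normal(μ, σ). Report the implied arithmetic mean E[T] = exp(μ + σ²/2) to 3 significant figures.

If T ~ Lognormal(μ,σ) then ln T ~ Normal(μ,σ), so the p-quantile of ln T is μ + z_p·σ.
ln(6.9) = 1.932 and ln(30) = 3.401; z_{0.18} = -0.9154, z_{0.67} = 0.4399.
σ = (3.401 − 1.932)/(0.4399 − (-0.9154)) = 1.084.
μ = 1.932 − (-0.9154)·1.084 = 2.924.
E[T] = exp(μ + σ²/2) = exp(2.924 + 0.5880) = 33.5 hours.

E[T] ≈ 33.5 hours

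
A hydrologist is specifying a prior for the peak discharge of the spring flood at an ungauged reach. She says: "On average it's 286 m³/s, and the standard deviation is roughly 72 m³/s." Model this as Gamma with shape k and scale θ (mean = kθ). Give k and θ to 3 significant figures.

For Gamma(k, scale θ): mean = kθ, variance = kθ², so CV = 1/√k.
CV = SD/mean = 72/286 = 0.2517, hence k = 1/CV² = 15.8.
Then θ = mean/k = 286/15.8 = 18.1.

k ≈ 15.8, θ ≈ 18.1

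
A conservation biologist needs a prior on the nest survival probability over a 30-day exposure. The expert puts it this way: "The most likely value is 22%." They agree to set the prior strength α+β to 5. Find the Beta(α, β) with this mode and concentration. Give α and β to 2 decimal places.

For α,β > 1 the Beta mode is (α−1)/(α+β−2). With α+β = 5, the mode is (α−1)/3.
Set (α−1)/3 = 0.22 → α = 1 + 0.22·3 = 1.66.
β = 5 − α = 3.34.

α = 1.66, β = 3.34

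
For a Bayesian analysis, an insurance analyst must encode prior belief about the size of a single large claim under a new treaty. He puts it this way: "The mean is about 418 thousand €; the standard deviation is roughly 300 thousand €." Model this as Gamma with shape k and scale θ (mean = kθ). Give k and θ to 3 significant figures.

For Gamma(k, scale θ): mean = kθ, variance = kθ², so CV = 1/√k.
CV = SD/mean = 300/418 = 0.7177, hence k = 1/CV² = 1.94.
Then θ = mean/k = 418/1.94 = 215.

k ≈ 1.94, θ ≈ 215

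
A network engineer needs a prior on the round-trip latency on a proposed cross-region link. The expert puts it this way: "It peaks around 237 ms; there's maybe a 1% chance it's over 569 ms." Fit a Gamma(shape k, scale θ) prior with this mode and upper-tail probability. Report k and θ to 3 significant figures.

k ≈ 7.17, θ ≈ 38.4

Gamma(k,θ) with k>1 has mode (k−1)θ, so θ = 237/(k−1).
Need P(X < 569) = 0.99 with θ tied to k this way. Start at k = 2, θ = 237: P(X<569) ≈ 0.692.
Too low — raise k to concentrate. Iterating converges to k ≈ 7.17.
Then θ = 237/(7.17−1) ≈ 38.4.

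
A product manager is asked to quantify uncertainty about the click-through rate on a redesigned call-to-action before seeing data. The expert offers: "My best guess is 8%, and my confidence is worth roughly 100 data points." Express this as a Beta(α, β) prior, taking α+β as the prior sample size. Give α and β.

α = 8, β = 92

Under the effective-sample-size interpretation, Beta(α, β) has prior mean α/(α+β) and prior sample size α+β.
So α+β = 100 and α/(α+β) = 0.08, giving α = 0.08·100 = 8 and β = 100 − 8 = 92.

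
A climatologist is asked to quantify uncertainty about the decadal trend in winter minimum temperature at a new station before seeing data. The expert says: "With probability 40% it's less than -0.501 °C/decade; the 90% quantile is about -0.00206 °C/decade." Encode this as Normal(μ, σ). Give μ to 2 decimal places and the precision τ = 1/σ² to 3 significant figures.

μ = -0.42, τ = 9.46

For Normal(μ,σ), the p-quantile is μ + z_p·σ. Here z_{0.4} = -0.2533, z_{0.9} = 1.282.
So -0.501 = μ − 0.2533σ and -0.00206 = μ + 1.282σ.
Subtracting: σ = (-0.00206 − -0.501)/(1.282 − (-0.2533)) = 0.33.
Then μ = -0.501 − (-0.2533)·0.33 = -0.42.
Precision τ = 1/σ² = 1/0.3251² = 9.46.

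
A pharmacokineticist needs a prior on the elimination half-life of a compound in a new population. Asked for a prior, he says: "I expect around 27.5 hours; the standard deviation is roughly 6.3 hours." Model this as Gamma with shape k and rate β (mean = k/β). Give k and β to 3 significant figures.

k ≈ 19.1, β ≈ 0.693

For Gamma(k, rate β): mean = k/β, variance = k/β², so CV = 1/√k.
CV = SD/mean = 6.3/27.5 = 0.2291, hence k = 1/CV² = 19.1.
Then β = k/mean = 19.1/27.5 = 0.693.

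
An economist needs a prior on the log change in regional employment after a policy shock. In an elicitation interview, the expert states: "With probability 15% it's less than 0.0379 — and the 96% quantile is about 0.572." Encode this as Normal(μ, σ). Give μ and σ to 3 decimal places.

μ = 0.237, σ = 0.192

For Normal(μ,σ), the p-quantile is μ + z_p·σ. Here z_{0.15} = -1.036, z_{0.96} = 1.751.
So 0.0379 = μ − 1.036σ and 0.572 = μ + 1.751σ.
Subtracting: σ = (0.572 − 0.0379)/(1.751 − (-1.036)) = 0.192.
Then μ = 0.0379 − (-1.036)·0.192 = 0.237.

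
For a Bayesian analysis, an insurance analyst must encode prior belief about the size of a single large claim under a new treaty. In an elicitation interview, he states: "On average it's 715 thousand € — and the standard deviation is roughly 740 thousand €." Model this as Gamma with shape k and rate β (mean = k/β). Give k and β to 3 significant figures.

For Gamma(k, rate β): mean = k/β, variance = k/β², so CV = 1/√k.
CV = SD/mean = 740/715 = 1.035, hence k = 1/CV² = 0.934.
Then β = k/mean = 0.934/715 = 0.00131.

k ≈ 0.934, β ≈ 0.00131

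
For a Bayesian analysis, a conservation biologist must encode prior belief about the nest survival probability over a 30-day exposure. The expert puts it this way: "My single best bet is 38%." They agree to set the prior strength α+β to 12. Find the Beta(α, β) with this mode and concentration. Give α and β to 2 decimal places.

α = 4.80, β = 7.20

For α,β > 1 the Beta mode is (α−1)/(α+β−2). With α+β = 12, the mode is (α−1)/10.
Set (α−1)/10 = 0.38 → α = 1 + 0.38·10 = 4.80.
β = 12 − α = 7.20.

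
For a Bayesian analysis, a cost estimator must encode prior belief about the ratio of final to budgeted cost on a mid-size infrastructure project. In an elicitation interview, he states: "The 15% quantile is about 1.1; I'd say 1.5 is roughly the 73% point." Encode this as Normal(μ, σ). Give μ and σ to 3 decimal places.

μ = 1.351, σ = 0.243

For Normal(μ,σ), the p-quantile is μ + z_p·σ. Here z_{0.15} = -1.036, z_{0.73} = 0.6128.
So 1.1 = μ − 1.036σ and 1.5 = μ + 0.6128σ.
Subtracting: σ = (1.5 − 1.1)/(0.6128 − (-1.036)) = 0.243.
Then μ = 1.1 − (-1.036)·0.243 = 1.351.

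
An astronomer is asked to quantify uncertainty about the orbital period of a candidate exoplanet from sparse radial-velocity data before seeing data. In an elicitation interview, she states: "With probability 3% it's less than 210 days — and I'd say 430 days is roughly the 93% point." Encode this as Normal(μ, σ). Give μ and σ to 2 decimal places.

For Normal(μ,σ), the p-quantile is μ + z_p·σ. Here z_{0.03} = -1.881, z_{0.93} = 1.476.
So 210 = μ − 1.881σ and 430 = μ + 1.476σ.
Subtracting: σ = (430 − 210)/(1.476 − (-1.881)) = 65.54.
Then μ = 210 − (-1.881)·65.54 = 333.27.

μ = 333.27, σ = 65.54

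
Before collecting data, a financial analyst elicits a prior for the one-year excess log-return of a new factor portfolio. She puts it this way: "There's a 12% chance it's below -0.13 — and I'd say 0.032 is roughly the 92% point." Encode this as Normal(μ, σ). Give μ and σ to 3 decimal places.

For Normal(μ,σ), the p-quantile is μ + z_p·σ. Here z_{0.12} = -1.175, z_{0.92} = 1.405.
So -0.13 = μ − 1.175σ and 0.032 = μ + 1.405σ.
Subtracting: σ = (0.032 − -0.13)/(1.405 − (-1.175)) = 0.063.
Then μ = -0.13 − (-1.175)·0.063 = -0.056.

μ = -0.056, σ = 0.063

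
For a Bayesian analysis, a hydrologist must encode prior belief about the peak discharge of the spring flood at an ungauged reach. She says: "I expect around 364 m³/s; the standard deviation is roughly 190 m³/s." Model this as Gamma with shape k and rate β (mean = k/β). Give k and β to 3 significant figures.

For Gamma(k, rate β): mean = k/β, variance = k/β², so CV = 1/√k.
CV = SD/mean = 190/364 = 0.522, hence k = 1/CV² = 3.67.
Then β = k/mean = 3.67/364 = 0.0101.

k ≈ 3.67, β ≈ 0.0101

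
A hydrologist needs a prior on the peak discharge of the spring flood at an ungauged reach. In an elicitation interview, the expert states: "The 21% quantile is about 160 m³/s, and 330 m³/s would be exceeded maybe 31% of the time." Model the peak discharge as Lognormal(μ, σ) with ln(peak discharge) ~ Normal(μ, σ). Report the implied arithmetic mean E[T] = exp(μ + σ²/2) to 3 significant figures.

E[T] ≈ 292 m³/s

If T ~ Lognormal(μ,σ) then ln T ~ Normal(μ,σ), so the p-quantile of ln T is μ + z_p·σ.
ln(160) = 5.075 and ln(330) = 5.799; z_{0.21} = -0.8064, z_{0.69} = 0.4959.
σ = (5.799 − 5.075)/(0.4959 − (-0.8064)) = 0.556.
μ = 5.075 − (-0.8064)·0.556 = 5.523.
E[T] = exp(μ + σ²/2) = exp(5.523 + 0.1545) = 292 m³/s.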